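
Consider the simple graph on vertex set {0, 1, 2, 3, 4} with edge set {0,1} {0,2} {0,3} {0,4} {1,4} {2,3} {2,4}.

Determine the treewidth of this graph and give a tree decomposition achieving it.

Treewidth 2.
One optimal decomposition is:
Bags: B1 = {0, 2, 4}  B2 = {0, 1, 4}  B3 = {0, 2, 3}
Tree: B1–B2, B1–B3

Every bag has size at most 3, so the width is 3 − 1 = 2 and tw(G) ≤ 2. For the lower bound, the 3 vertices {0, 1, 4} are pairwise adjacent, and any tree decomposition puts a clique entirely inside one bag — forcing width ≥ 2. Combining the bounds, tw(G) = 2.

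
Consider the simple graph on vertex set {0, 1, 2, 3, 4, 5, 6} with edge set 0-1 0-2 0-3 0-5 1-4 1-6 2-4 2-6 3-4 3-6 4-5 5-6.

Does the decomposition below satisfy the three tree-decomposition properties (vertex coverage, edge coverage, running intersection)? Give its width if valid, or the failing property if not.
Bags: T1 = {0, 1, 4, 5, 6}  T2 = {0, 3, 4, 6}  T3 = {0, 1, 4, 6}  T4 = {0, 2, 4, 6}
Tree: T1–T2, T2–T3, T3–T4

A tree decomposition must satisfy three properties: every vertex lies in some bag; for every edge, both endpoints lie together in some bag; and for every vertex, the bags containing it form a connected subtree. Here bags containing vertex 1 are not connected in the tree, so the decomposition is invalid.

No — bags containing vertex 1 are not connected in the tree.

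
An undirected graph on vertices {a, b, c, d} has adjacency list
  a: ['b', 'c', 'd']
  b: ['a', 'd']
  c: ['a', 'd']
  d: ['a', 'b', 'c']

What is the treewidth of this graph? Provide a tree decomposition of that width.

Every bag has size at most 3, so the width is 3 − 1 = 2 and tw(G) ≤ 2. For the lower bound, the 3 vertices {a, c, d} are pairwise adjacent, and any tree decomposition puts a clique entirely inside one bag — forcing width ≥ 2. The upper and lower bounds meet at 2, so that is the treewidth.

Treewidth 2.
Bags: B1 = {a, b, d}  B2 = {a, c, d}
Tree: B1–B2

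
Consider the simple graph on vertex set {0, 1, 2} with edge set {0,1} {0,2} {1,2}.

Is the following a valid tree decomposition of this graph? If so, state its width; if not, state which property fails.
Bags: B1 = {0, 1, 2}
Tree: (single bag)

Every vertex of G appears in some bag (union = {0, 1, 2}); every edge is covered by a bag; and for each vertex v the set of bags containing v is connected in the bag tree. The decomposition is therefore valid. The largest bag has 3 vertices, so the width is 2.

Yes; width 2.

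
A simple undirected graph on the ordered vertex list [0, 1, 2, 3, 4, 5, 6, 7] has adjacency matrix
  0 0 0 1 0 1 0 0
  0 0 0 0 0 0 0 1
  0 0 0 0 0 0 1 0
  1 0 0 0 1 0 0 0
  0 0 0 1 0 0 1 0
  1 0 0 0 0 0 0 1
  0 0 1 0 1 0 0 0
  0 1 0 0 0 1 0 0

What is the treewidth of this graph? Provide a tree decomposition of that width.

Treewidth 1.
Bags: B1 = {2, 6}  B2 = {4, 6}  B3 = {3, 4}  B4 = {0, 3}  B5 = {0, 5}  B6 = {5, 7}  B7 = {1, 7}
Tree: B1–B2, B2–B3, B3–B4, B4–B5, B5–B6, B6–B7

Each bag holds 2 vertices, so the decomposition has width 1, which upper-bounds the treewidth. Any graph with an edge has treewidth ≥ 1, and G has the edge 2–6. Therefore the treewidth is 1.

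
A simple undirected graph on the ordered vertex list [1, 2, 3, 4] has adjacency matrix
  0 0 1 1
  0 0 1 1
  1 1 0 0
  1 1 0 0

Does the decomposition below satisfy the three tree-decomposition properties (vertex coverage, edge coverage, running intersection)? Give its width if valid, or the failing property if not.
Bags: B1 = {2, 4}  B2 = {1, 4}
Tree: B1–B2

A tree decomposition must satisfy three properties: every vertex lies in some bag; for every edge, both endpoints lie together in some bag; and for every vertex, the bags containing it form a connected subtree. Here vertex 3 appears in no bag, so the decomposition is invalid.

No — vertex 3 appears in no bag.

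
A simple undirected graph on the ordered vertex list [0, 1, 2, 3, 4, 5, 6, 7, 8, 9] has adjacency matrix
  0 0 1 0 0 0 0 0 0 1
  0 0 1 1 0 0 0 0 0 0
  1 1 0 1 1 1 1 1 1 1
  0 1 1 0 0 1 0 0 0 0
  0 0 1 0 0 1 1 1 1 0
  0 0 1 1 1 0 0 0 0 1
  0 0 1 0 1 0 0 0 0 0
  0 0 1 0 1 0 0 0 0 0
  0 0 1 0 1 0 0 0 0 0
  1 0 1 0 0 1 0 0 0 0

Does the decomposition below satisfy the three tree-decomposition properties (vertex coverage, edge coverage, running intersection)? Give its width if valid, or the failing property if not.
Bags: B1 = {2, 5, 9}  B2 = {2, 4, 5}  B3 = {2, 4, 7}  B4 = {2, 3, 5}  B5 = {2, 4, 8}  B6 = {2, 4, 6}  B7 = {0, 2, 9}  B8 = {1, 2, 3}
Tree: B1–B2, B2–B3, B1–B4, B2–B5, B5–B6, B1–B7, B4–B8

Yes; width 2.

Checking the three conditions: (i) the bags cover all of {0, 1, 2, 3, 4, 5, 6, 7, 8, 9}; (ii) for each edge, some bag contains both endpoints; (iii) the bags containing any fixed vertex form a subtree. All hold, so the decomposition is valid with width 3 − 1 = 2.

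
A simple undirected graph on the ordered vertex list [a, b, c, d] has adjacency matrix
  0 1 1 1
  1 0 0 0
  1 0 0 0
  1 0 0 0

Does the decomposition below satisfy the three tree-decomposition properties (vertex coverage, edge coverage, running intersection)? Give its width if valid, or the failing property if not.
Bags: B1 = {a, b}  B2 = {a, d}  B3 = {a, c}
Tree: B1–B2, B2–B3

Yes; width 1.

Every vertex of G appears in some bag (union = {a, b, c, d}); every edge is covered by a bag; and for each vertex v the set of bags containing v is connected in the bag tree. The decomposition is therefore valid. The largest bag has 2 vertices, so the width is 1.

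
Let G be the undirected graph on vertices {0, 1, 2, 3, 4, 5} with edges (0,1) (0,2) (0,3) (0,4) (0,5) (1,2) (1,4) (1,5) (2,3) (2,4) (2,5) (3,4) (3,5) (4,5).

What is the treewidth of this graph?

A width-4 tree decomposition is:
Bags: B1 = {0, 1, 2, 4, 5}  B2 = {0, 2, 3, 4, 5}
Tree: B1–B2
The largest bag has 5 vertices, giving width 4; this decomposition certifies tw(G) ≤ 4. On the other hand G contains the 5-clique {0, 1, 2, 4, 5}. A clique must lie in a single bag of any decomposition, so no decomposition can have width below 4. Therefore the treewidth is 4.

4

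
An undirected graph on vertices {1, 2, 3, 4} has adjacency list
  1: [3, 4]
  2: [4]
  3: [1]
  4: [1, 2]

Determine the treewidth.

1

A width-1 tree decomposition is:
Bags: B1 = {2, 4}  B2 = {1, 4}  B3 = {1, 3}
Tree: B1–B2, B2–B3
Every bag has size at most 2, so the width is 2 − 1 = 1 and tw(G) ≤ 1. G has an edge, so its treewidth is at least 1. Combining the bounds, tw(G) = 1.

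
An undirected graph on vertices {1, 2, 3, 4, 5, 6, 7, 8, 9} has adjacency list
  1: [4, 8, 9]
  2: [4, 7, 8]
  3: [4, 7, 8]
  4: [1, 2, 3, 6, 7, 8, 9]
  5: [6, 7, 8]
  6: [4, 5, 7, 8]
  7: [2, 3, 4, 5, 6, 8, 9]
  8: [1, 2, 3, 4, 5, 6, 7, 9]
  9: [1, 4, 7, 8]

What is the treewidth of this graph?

3

A width-3 tree decomposition is:
Bags: B1 = {4, 6, 7, 8}  B2 = {5, 6, 7, 8}  B3 = {2, 4, 7, 8}  B4 = {3, 4, 7, 8}  B5 = {4, 7, 8, 9}  B6 = {1, 4, 8, 9}
Tree: B1–B2, B1–B3, B1–B4, B4–B5, B5–B6
Each bag holds 4 vertices, so the decomposition has width 3, which upper-bounds the treewidth. Conversely, {1, 4, 8, 9} is a clique of size 4, and the vertices of any clique must share a bag in every tree decomposition; so some bag has ≥ 4 vertices and tw(G) ≥ 3. The upper and lower bounds meet at 3, so that is the treewidth.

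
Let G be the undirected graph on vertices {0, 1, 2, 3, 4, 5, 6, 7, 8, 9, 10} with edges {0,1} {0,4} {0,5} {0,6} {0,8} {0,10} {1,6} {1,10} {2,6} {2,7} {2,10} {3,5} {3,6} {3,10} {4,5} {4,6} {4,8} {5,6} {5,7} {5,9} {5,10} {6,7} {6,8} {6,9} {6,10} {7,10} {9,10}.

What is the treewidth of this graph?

A width-3 tree decomposition is:
Bags: B1 = {5, 6, 7, 10}  B2 = {0, 5, 6, 10}  B3 = {0, 4, 5, 6}  B4 = {2, 6, 7, 10}  B5 = {3, 5, 6, 10}  B6 = {0, 4, 6, 8}  B7 = {0, 1, 6, 10}  B8 = {5, 6, 9, 10}
Tree: B1–B2, B2–B3, B1–B4, B1–B5, B3–B6, B2–B7, B5–B8
The largest bag has 4 vertices, giving width 3; this decomposition certifies tw(G) ≤ 3. For the lower bound, the 4 vertices {0, 4, 6, 8} are pairwise adjacent, and any tree decomposition puts a clique entirely inside one bag — forcing width ≥ 3. The upper and lower bounds meet at 3, so that is the treewidth.

3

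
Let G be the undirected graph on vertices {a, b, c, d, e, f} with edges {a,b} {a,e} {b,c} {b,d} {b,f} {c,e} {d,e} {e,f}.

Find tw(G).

A width-2 tree decomposition is:
Bags: B1 = {a, b, e}  B2 = {b, e, f}  B3 = {b, d, e}  B4 = {b, c, e}
Tree: B1–B2, B2–B3, B3–B4
The largest bag has 3 vertices, giving width 2; this decomposition certifies tw(G) ≤ 2. For the lower bound, G contains the cycle e–a–b–f–e, so G is not a forest; only forests have treewidth ≤ 1, hence tw(G) ≥ 2. Hence tw(G) = 2 exactly.

2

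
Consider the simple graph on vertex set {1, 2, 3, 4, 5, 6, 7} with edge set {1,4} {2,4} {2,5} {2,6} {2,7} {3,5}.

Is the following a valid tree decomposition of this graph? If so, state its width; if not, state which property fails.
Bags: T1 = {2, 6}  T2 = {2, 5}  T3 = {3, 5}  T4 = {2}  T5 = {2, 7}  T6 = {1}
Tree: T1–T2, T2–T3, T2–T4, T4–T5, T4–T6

A tree decomposition must satisfy three properties: every vertex lies in some bag; for every edge, both endpoints lie together in some bag; and for every vertex, the bags containing it form a connected subtree. Here vertex 4 appears in no bag, so the decomposition is invalid.

No — vertex 4 appears in no bag.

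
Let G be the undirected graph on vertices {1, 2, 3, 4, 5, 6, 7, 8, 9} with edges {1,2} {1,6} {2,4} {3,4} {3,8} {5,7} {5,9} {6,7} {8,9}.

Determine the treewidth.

2

A width-2 tree decomposition is:
Bags: B1 = {3, 8, 9}  B2 = {3, 4, 9}  B3 = {2, 4, 9}  B4 = {1, 2, 9}  B5 = {1, 6, 9}  B6 = {6, 7, 9}  B7 = {5, 7, 9}
Tree: B1–B2, B2–B3, B3–B4, B4–B5, B5–B6, B6–B7
The largest bag has 3 vertices, giving width 2; this decomposition certifies tw(G) ≤ 2. For the lower bound, G contains the cycle 9–8–3–4–2–1–6–7–5–9, so G is not a forest; only forests have treewidth ≤ 1, hence tw(G) ≥ 2. The upper and lower bounds meet at 2, so that is the treewidth.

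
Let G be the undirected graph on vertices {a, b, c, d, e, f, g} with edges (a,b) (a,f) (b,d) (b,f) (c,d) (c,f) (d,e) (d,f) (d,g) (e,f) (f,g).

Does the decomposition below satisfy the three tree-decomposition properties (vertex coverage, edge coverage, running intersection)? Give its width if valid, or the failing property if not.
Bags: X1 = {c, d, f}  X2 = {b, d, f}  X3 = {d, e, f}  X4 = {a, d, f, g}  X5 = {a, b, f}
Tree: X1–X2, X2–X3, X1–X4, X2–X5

No — bags containing vertex a are not connected in the tree.

A tree decomposition must satisfy three properties: every vertex lies in some bag; for every edge, both endpoints lie together in some bag; and for every vertex, the bags containing it form a connected subtree. Here bags containing vertex a are not connected in the tree, so the decomposition is invalid.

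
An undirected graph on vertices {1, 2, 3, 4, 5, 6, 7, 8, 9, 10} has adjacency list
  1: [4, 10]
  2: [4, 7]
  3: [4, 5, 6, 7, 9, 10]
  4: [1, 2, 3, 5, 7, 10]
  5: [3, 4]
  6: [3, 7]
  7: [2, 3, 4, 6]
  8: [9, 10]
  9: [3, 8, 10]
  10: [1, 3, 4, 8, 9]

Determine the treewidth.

2

A width-2 tree decomposition is:
Bags: B1 = {3, 4, 7}  B2 = {3, 4, 10}  B3 = {1, 4, 10}  B4 = {3, 6, 7}  B5 = {3, 9, 10}  B6 = {8, 9, 10}  B7 = {2, 4, 7}  B8 = {3, 4, 5}
Tree: B1–B2, B2–B3, B1–B4, B2–B5, B5–B6, B1–B7, B1–B8
Each bag holds 3 vertices, so the decomposition has width 2, which upper-bounds the treewidth. For the lower bound, the 3 vertices {8, 9, 10} are pairwise adjacent, and any tree decomposition puts a clique entirely inside one bag — forcing width ≥ 2. Therefore the treewidth is 2.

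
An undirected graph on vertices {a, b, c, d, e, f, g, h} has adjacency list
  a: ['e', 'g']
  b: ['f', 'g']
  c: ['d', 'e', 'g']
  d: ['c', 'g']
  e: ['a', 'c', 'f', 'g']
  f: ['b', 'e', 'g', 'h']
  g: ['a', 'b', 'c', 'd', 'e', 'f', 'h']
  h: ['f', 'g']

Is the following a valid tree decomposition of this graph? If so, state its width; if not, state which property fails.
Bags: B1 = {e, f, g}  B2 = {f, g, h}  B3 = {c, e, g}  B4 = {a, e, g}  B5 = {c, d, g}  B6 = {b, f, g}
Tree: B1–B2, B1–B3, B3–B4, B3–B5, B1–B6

Every vertex of G appears in some bag (union = {a, b, c, d, e, f, g, h}); every edge is covered by a bag; and for each vertex v the set of bags containing v is connected in the bag tree. The decomposition is therefore valid. The largest bag has 3 vertices, so the width is 2.

Yes; width 2.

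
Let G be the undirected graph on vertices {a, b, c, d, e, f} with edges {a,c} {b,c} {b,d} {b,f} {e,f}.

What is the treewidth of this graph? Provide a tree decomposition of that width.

Treewidth 1.
One such decomposition:
Bags: B1 = {b, d}  B2 = {b, c}  B3 = {b, f}  B4 = {e, f}  B5 = {a, c}
Tree: B1–B2, B1–B3, B3–B4, B2–B5

Every bag has size at most 2, so the width is 2 − 1 = 1 and tw(G) ≤ 1. Any graph with an edge has treewidth ≥ 1, and G has the edge b–d. Therefore the treewidth is 1.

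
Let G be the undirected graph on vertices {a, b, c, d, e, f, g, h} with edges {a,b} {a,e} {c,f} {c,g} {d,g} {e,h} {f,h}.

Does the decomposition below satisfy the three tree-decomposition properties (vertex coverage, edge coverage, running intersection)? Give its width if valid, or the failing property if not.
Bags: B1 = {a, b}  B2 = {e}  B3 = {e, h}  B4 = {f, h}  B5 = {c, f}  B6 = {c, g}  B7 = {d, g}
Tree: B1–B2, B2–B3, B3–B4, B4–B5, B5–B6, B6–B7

A tree decomposition must satisfy three properties: every vertex lies in some bag; for every edge, both endpoints lie together in some bag; and for every vertex, the bags containing it form a connected subtree. Here edge (a,e) lies in no bag, so the decomposition is invalid.

No — edge (a,e) lies in no bag.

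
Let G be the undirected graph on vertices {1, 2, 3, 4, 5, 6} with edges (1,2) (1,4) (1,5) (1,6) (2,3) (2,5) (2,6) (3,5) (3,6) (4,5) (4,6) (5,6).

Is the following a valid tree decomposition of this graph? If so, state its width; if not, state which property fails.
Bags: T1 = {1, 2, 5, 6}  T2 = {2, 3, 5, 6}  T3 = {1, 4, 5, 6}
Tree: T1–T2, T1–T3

Vertex coverage: the bags together contain {1, 2, 3, 4, 5, 6}, the full vertex set. Edge coverage: each edge of G has both endpoints in at least one bag. Running intersection: for every vertex, the bags containing it form a connected subtree. All three properties hold, so this is a valid tree decomposition of width max|bag| − 1 = 3, and hence tw(G) ≤ 3.

Yes; width 3.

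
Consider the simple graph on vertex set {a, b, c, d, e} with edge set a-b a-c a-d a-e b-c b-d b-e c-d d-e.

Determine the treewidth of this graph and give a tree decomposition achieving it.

Each bag holds 4 vertices, so the decomposition has width 3, which upper-bounds the treewidth. For the lower bound, the 4 vertices {a, b, d, e} are pairwise adjacent, and any tree decomposition puts a clique entirely inside one bag — forcing width ≥ 3. Combining the bounds, tw(G) = 3.

Treewidth 3.
Bags: B1 = {a, b, c, d}  B2 = {a, b, d, e}
Tree: B1–B2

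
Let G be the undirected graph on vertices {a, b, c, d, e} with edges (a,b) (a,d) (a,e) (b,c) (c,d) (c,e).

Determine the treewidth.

A width-2 tree decomposition is:
Bags: B1 = {a, c, d}  B2 = {a, c, e}  B3 = {a, b, c}
Tree: B1–B2, B2–B3
Each bag holds 3 vertices, so the decomposition has width 2, which upper-bounds the treewidth. Since d–c–e–a–d is a cycle in G, G is not acyclic. Forests are exactly the graphs of treewidth ≤ 1, so tw(G) ≥ 2. Hence tw(G) = 2 exactly.

2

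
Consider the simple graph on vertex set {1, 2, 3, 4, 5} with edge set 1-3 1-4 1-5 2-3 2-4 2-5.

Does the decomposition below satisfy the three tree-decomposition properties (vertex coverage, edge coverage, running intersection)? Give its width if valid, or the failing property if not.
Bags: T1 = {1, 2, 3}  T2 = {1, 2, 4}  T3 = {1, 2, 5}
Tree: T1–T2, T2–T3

Yes; width 2.

Checking the three conditions: (i) the bags cover all of {1, 2, 3, 4, 5}; (ii) for each edge, some bag contains both endpoints; (iii) the bags containing any fixed vertex form a subtree. All hold, so the decomposition is valid with width 3 − 1 = 2.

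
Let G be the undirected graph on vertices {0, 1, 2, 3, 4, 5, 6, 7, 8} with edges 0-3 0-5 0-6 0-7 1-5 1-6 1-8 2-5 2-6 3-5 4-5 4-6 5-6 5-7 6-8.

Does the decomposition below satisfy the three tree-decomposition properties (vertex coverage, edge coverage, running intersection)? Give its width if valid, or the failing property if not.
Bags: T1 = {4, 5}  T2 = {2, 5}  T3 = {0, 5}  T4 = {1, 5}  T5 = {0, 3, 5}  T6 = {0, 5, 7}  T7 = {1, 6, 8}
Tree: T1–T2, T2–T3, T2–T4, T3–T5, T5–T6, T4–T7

A tree decomposition must satisfy three properties: every vertex lies in some bag; for every edge, both endpoints lie together in some bag; and for every vertex, the bags containing it form a connected subtree. Here edge (6,5) lies in no bag, so the decomposition is invalid.

No — edge (6,5) lies in no bag.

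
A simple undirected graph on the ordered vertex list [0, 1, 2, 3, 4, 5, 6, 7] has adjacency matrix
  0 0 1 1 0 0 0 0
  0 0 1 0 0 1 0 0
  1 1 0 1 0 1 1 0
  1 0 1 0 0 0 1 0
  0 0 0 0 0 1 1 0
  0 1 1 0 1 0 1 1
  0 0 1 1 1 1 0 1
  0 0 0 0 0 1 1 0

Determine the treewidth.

2

A width-2 tree decomposition is:
Bags: B1 = {4, 5, 6}  B2 = {2, 5, 6}  B3 = {5, 6, 7}  B4 = {1, 2, 5}  B5 = {2, 3, 6}  B6 = {0, 2, 3}
Tree: B1–B2, B2–B3, B2–B4, B2–B5, B5–B6
Each bag holds 3 vertices, so the decomposition has width 2, which upper-bounds the treewidth. Conversely, {1, 2, 5} is a clique of size 3, and the vertices of any clique must share a bag in every tree decomposition; so some bag has ≥ 3 vertices and tw(G) ≥ 2. The upper and lower bounds meet at 2, so that is the treewidth.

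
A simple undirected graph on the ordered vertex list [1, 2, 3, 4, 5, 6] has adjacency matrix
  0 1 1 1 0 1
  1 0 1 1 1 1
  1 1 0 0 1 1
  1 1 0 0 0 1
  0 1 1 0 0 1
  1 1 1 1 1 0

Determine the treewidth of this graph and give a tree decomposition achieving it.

Treewidth 3.
One such decomposition:
Bags: B1 = {2, 3, 5, 6}  B2 = {1, 2, 3, 6}  B3 = {1, 2, 4, 6}
Tree: B1–B2, B2–B3

Each bag holds 4 vertices, so the decomposition has width 3, which upper-bounds the treewidth. Conversely, {1, 2, 3, 6} is a clique of size 4, and the vertices of any clique must share a bag in every tree decomposition; so some bag has ≥ 4 vertices and tw(G) ≥ 3. Hence tw(G) = 3 exactly.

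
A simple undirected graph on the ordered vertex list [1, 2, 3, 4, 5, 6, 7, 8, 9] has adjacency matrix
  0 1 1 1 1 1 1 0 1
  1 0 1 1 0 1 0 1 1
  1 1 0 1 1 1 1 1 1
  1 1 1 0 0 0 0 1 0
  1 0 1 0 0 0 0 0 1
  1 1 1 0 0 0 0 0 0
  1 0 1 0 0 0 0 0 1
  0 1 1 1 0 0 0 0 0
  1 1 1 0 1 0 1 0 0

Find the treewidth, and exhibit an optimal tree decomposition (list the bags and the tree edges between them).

Treewidth 3.
One optimal decomposition is:
Bags: B1 = {1, 2, 3, 9}  B2 = {1, 2, 3, 4}  B3 = {1, 3, 7, 9}  B4 = {1, 3, 5, 9}  B5 = {2, 3, 4, 8}  B6 = {1, 2, 3, 6}
Tree: B1–B2, B1–B3, B3–B4, B2–B5, B2–B6

Each bag holds 4 vertices, so the decomposition has width 3, which upper-bounds the treewidth. For the lower bound, the 4 vertices {2, 3, 4, 8} are pairwise adjacent, and any tree decomposition puts a clique entirely inside one bag — forcing width ≥ 3. Combining the bounds, tw(G) = 3.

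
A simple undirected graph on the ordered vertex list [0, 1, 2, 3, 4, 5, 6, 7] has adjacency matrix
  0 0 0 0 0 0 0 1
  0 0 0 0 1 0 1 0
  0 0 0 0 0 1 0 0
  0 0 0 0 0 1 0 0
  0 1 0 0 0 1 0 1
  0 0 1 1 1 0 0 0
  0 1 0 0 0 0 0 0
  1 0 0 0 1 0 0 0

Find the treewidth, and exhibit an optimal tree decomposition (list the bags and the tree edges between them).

Each bag holds 2 vertices, so the decomposition has width 1, which upper-bounds the treewidth. Since G has at least one edge (e.g. 4–5), it is not an edgeless graph, so tw(G) ≥ 1. Combining the bounds, tw(G) = 1.

Treewidth 1.
One such decomposition:
Bags: B1 = {4, 5}  B2 = {4, 7}  B3 = {3, 5}  B4 = {2, 5}  B5 = {1, 4}  B6 = {0, 7}  B7 = {1, 6}
Tree: B1–B2, B1–B3, B3–B4, B1–B5, B2–B6, B5–B7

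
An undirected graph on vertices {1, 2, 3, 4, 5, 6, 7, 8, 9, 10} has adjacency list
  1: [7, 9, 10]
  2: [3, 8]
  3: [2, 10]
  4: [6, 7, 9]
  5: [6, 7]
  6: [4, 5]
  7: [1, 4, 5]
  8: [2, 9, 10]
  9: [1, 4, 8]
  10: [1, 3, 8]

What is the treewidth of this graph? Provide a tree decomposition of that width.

Treewidth 2.
One optimal decomposition is:
Bags: B1 = {2, 3, 10}  B2 = {2, 8, 10}  B3 = {1, 8, 10}  B4 = {1, 8, 9}  B5 = {1, 7, 9}  B6 = {4, 7, 9}  B7 = {4, 5, 7}  B8 = {4, 5, 6}
Tree: B1–B2, B2–B3, B3–B4, B4–B5, B5–B6, B6–B7, B7–B8

Each bag holds 3 vertices, so the decomposition has width 2, which upper-bounds the treewidth. The edges 3–2–8–10–3 form a cycle, so G is not a tree and its treewidth is at least 2. Combining the bounds, tw(G) = 2.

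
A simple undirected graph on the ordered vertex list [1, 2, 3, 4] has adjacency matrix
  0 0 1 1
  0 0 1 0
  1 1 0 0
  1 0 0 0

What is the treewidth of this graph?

A width-1 tree decomposition is:
Bags: B1 = {2, 3}  B2 = {1, 3}  B3 = {1, 4}
Tree: B1–B2, B2–B3
Each bag holds 2 vertices, so the decomposition has width 1, which upper-bounds the treewidth. Since G has at least one edge (e.g. 2–3), it is not an edgeless graph, so tw(G) ≥ 1. The upper and lower bounds meet at 1, so that is the treewidth.

1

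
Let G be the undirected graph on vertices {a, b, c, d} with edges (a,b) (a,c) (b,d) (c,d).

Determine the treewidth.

2

A width-2 tree decomposition is:
Bags: B1 = {b, c, d}  B2 = {a, b, c}
Tree: B1–B2
Every bag has size at most 3, so the width is 3 − 1 = 2 and tw(G) ≤ 2. The edges c–d–b–a–c form a cycle, so G is not a tree and its treewidth is at least 2. Hence tw(G) = 2 exactly.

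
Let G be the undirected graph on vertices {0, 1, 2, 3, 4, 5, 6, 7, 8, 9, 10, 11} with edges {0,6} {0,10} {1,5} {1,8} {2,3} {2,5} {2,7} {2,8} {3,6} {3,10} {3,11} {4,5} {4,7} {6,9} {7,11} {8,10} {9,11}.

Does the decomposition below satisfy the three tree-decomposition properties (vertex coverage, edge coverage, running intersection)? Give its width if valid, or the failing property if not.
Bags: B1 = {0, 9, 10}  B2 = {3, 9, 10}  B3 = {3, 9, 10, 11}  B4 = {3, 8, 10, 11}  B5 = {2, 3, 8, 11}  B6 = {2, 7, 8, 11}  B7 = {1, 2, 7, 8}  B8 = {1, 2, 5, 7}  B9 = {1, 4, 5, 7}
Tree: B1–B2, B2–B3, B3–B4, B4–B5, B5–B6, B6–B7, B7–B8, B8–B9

No — vertex 6 appears in no bag.

A tree decomposition must satisfy three properties: every vertex lies in some bag; for every edge, both endpoints lie together in some bag; and for every vertex, the bags containing it form a connected subtree. Here vertex 6 appears in no bag, so the decomposition is invalid.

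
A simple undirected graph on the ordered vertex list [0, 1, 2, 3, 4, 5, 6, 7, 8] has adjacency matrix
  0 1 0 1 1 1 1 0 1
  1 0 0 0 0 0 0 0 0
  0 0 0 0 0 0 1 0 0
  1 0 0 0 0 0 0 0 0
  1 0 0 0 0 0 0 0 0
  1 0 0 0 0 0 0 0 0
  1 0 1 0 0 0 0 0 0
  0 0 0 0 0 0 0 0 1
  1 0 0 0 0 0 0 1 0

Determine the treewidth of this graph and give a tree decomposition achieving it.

Treewidth 1.
Bags: B1 = {2, 6}  B2 = {0, 6}  B3 = {0, 8}  B4 = {0, 5}  B5 = {7, 8}  B6 = {0, 3}  B7 = {0, 4}  B8 = {0, 1}
Tree: B1–B2, B2–B3, B3–B4, B3–B5, B3–B6, B4–B7, B3–B8

Each bag holds 2 vertices, so the decomposition has width 1, which upper-bounds the treewidth. Since G has at least one edge (e.g. 2–6), it is not an edgeless graph, so tw(G) ≥ 1. Therefore the treewidth is 1.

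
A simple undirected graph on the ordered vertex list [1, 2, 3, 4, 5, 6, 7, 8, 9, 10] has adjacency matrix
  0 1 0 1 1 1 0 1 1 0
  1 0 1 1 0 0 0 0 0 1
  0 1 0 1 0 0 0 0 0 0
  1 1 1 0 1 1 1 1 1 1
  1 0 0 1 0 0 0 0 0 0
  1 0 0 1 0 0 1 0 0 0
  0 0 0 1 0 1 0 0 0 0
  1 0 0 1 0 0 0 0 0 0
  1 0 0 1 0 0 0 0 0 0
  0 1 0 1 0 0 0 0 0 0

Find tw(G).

2

A width-2 tree decomposition is:
Bags: B1 = {1, 4, 9}  B2 = {1, 2, 4}  B3 = {2, 4, 10}  B4 = {1, 4, 8}  B5 = {1, 4, 6}  B6 = {4, 6, 7}  B7 = {1, 4, 5}  B8 = {2, 3, 4}
Tree: B1–B2, B2–B3, B2–B4, B2–B5, B5–B6, B1–B7, B3–B8
The largest bag has 3 vertices, giving width 2; this decomposition certifies tw(G) ≤ 2. For the lower bound, the 3 vertices {1, 2, 4} are pairwise adjacent, and any tree decomposition puts a clique entirely inside one bag — forcing width ≥ 2. The upper and lower bounds meet at 2, so that is the treewidth.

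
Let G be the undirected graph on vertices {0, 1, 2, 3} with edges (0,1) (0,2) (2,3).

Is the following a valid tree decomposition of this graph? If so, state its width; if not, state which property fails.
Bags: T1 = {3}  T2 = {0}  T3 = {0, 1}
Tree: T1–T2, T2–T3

No — vertex 2 appears in no bag.

A tree decomposition must satisfy three properties: every vertex lies in some bag; for every edge, both endpoints lie together in some bag; and for every vertex, the bags containing it form a connected subtree. Here vertex 2 appears in no bag, so the decomposition is invalid.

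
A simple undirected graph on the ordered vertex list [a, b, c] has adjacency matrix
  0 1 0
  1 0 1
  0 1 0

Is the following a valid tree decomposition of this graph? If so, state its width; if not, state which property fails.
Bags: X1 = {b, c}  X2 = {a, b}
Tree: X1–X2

Yes; width 1.

Vertex coverage: the bags together contain {a, b, c}, the full vertex set. Edge coverage: each edge of G has both endpoints in at least one bag. Running intersection: for every vertex, the bags containing it form a connected subtree. All three properties hold, so this is a valid tree decomposition of width max|bag| − 1 = 1, and hence tw(G) ≤ 1.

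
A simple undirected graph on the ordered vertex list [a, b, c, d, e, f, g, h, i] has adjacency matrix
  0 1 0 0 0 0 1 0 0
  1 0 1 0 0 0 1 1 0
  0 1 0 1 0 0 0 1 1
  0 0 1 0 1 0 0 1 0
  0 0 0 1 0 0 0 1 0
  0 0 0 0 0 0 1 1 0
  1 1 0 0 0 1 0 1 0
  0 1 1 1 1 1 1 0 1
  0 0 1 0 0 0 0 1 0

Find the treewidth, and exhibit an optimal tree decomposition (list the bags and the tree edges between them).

Treewidth 2.
One such decomposition:
Bags: B1 = {b, c, h}  B2 = {b, g, h}  B3 = {f, g, h}  B4 = {a, b, g}  B5 = {c, d, h}  B6 = {c, h, i}  B7 = {d, e, h}
Tree: B1–B2, B2–B3, B2–B4, B1–B5, B1–B6, B5–B7

Each bag holds 3 vertices, so the decomposition has width 2, which upper-bounds the treewidth. Conversely, {f, g, h} is a clique of size 3, and the vertices of any clique must share a bag in every tree decomposition; so some bag has ≥ 3 vertices and tw(G) ≥ 2. Combining the bounds, tw(G) = 2.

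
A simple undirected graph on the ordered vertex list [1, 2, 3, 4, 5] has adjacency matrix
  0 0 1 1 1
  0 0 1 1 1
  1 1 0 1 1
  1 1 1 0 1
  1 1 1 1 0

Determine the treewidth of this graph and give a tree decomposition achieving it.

The largest bag has 4 vertices, giving width 3; this decomposition certifies tw(G) ≤ 3. Conversely, {1, 3, 4, 5} is a clique of size 4, and the vertices of any clique must share a bag in every tree decomposition; so some bag has ≥ 4 vertices and tw(G) ≥ 3. Hence tw(G) = 3 exactly.

Treewidth 3.
One such decomposition:
Bags: B1 = {2, 3, 4, 5}  B2 = {1, 3, 4, 5}
Tree: B1–B2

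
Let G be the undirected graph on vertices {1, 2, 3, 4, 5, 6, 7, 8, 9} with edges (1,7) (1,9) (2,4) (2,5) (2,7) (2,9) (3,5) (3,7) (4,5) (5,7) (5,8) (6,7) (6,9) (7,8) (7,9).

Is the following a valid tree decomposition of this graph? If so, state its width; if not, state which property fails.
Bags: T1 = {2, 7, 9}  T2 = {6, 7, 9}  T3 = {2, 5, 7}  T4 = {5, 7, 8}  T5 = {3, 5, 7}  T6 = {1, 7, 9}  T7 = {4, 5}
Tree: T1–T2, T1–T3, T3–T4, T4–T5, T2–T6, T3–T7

No — edge (2,4) lies in no bag.

A tree decomposition must satisfy three properties: every vertex lies in some bag; for every edge, both endpoints lie together in some bag; and for every vertex, the bags containing it form a connected subtree. Here edge (2,4) lies in no bag, so the decomposition is invalid.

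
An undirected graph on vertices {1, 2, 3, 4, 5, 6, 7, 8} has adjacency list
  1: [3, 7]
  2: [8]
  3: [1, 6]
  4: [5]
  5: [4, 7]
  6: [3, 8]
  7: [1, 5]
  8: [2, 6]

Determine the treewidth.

A width-1 tree decomposition is:
Bags: B1 = {4, 5}  B2 = {5, 7}  B3 = {1, 7}  B4 = {1, 3}  B5 = {3, 6}  B6 = {6, 8}  B7 = {2, 8}
Tree: B1–B2, B2–B3, B3–B4, B4–B5, B5–B6, B6–B7
Each bag holds 2 vertices, so the decomposition has width 1, which upper-bounds the treewidth. Since G has at least one edge (e.g. 4–5), it is not an edgeless graph, so tw(G) ≥ 1. Combining the bounds, tw(G) = 1.

1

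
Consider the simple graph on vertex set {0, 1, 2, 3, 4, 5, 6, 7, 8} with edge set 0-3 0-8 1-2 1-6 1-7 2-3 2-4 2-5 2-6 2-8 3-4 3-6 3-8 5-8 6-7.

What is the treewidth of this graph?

A width-2 tree decomposition is:
Bags: B1 = {2, 3, 4}  B2 = {2, 3, 6}  B3 = {2, 3, 8}  B4 = {1, 2, 6}  B5 = {2, 5, 8}  B6 = {1, 6, 7}  B7 = {0, 3, 8}
Tree: B1–B2, B1–B3, B2–B4, B3–B5, B4–B6, B3–B7
The largest bag has 3 vertices, giving width 2; this decomposition certifies tw(G) ≤ 2. Conversely, {0, 3, 8} is a clique of size 3, and the vertices of any clique must share a bag in every tree decomposition; so some bag has ≥ 3 vertices and tw(G) ≥ 2. Hence tw(G) = 2 exactly.

2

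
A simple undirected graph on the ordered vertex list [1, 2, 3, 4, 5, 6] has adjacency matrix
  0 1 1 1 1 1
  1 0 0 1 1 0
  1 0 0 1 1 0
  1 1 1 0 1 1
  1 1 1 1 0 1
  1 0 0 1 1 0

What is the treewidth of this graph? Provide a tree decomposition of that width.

Every bag has size at most 4, so the width is 4 − 1 = 3 and tw(G) ≤ 3. Conversely, {1, 2, 4, 5} is a clique of size 4, and the vertices of any clique must share a bag in every tree decomposition; so some bag has ≥ 4 vertices and tw(G) ≥ 3. Hence tw(G) = 3 exactly.

Treewidth 3.
Bags: B1 = {1, 2, 4, 5}  B2 = {1, 3, 4, 5}  B3 = {1, 4, 5, 6}
Tree: B1–B2, B2–B3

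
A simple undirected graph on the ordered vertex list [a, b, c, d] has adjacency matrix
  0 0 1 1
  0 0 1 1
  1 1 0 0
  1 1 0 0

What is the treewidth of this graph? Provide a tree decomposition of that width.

Treewidth 2.
One such decomposition:
Bags: B1 = {a, c, d}  B2 = {b, c, d}
Tree: B1–B2

Each bag holds 3 vertices, so the decomposition has width 2, which upper-bounds the treewidth. The edges c–a–d–b–c form a cycle, so G is not a tree and its treewidth is at least 2. The upper and lower bounds meet at 2, so that is the treewidth.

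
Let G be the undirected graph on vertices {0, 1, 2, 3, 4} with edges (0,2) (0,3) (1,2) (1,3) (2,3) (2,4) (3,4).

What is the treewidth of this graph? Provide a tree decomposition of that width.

Every bag has size at most 3, so the width is 3 − 1 = 2 and tw(G) ≤ 2. On the other hand G contains the 3-clique {0, 2, 3}. A clique must lie in a single bag of any decomposition, so no decomposition can have width below 2. Combining the bounds, tw(G) = 2.

Treewidth 2.
One such decomposition:
Bags: B1 = {1, 2, 3}  B2 = {0, 2, 3}  B3 = {2, 3, 4}
Tree: B1–B2, B2–B3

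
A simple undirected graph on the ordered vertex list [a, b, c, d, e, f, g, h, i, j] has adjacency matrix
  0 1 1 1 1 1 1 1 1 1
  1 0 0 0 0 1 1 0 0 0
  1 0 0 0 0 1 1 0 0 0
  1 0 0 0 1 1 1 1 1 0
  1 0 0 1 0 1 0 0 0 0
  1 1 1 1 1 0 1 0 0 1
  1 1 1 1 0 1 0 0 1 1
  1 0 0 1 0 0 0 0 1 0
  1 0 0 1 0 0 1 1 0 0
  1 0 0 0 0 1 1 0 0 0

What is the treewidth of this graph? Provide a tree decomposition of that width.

Treewidth 3.
One optimal decomposition is:
Bags: B1 = {a, d, f, g}  B2 = {a, b, f, g}  B3 = {a, d, g, i}  B4 = {a, d, h, i}  B5 = {a, f, g, j}  B6 = {a, c, f, g}  B7 = {a, d, e, f}
Tree: B1–B2, B1–B3, B3–B4, B2–B5, B2–B6, B1–B7

Each bag holds 4 vertices, so the decomposition has width 3, which upper-bounds the treewidth. For the lower bound, the 4 vertices {a, d, h, i} are pairwise adjacent, and any tree decomposition puts a clique entirely inside one bag — forcing width ≥ 3. Therefore the treewidth is 3.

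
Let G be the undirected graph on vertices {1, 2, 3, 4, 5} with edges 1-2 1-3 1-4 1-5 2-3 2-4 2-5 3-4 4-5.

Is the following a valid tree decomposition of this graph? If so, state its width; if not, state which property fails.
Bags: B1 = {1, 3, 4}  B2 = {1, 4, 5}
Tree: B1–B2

No — vertex 2 appears in no bag.

A tree decomposition must satisfy three properties: every vertex lies in some bag; for every edge, both endpoints lie together in some bag; and for every vertex, the bags containing it form a connected subtree. Here vertex 2 appears in no bag, so the decomposition is invalid.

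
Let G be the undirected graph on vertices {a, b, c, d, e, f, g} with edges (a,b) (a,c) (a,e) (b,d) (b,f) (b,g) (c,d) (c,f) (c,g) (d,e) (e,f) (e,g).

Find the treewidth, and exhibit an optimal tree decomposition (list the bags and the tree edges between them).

The largest bag has 4 vertices, giving width 3; this decomposition certifies tw(G) ≤ 3. For the lower bound: the 4 vertex sets {b,f}, {a,c}, {e}, {d} are disjoint, each induces a connected subgraph, and every pair is joined by at least one edge of G. Contracting each set to a single vertex therefore yields K_{4} as a minor, and since treewidth is minor-monotone, tw(G) ≥ tw(K_{4}) = 3. The upper and lower bounds meet at 3, so that is the treewidth.

Treewidth 3.
Bags: B1 = {b, c, e, f}  B2 = {a, b, c, e}  B3 = {b, c, d, e}  B4 = {b, c, e, g}
Tree: B1–B2, B2–B3, B3–B4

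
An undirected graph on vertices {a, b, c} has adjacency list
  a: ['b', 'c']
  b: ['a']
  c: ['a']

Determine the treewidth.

A width-1 tree decomposition is:
Bags: B1 = {a, b}  B2 = {a, c}
Tree: B1–B2
Every bag has size at most 2, so the width is 2 − 1 = 1 and tw(G) ≤ 1. Since G has at least one edge (e.g. b–a), it is not an edgeless graph, so tw(G) ≥ 1. The upper and lower bounds meet at 1, so that is the treewidth.

1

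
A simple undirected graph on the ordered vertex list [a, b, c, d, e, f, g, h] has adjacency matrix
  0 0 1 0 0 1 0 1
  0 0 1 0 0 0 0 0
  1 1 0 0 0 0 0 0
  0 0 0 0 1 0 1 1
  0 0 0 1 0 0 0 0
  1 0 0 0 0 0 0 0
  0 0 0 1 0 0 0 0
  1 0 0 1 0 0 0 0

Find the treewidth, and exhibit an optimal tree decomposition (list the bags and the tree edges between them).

The largest bag has 2 vertices, giving width 1; this decomposition certifies tw(G) ≤ 1. G has an edge, so its treewidth is at least 1. The upper and lower bounds meet at 1, so that is the treewidth.

Treewidth 1.
One such decomposition:
Bags: B1 = {d, g}  B2 = {d, h}  B3 = {d, e}  B4 = {a, h}  B5 = {a, c}  B6 = {a, f}  B7 = {b, c}
Tree: B1–B2, B1–B3, B2–B4, B4–B5, B5–B6, B5–B7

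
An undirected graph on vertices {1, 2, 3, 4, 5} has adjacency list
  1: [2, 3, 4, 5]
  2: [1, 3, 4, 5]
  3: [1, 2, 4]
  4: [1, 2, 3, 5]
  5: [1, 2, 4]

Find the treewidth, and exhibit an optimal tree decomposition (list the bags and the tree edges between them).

Each bag holds 4 vertices, so the decomposition has width 3, which upper-bounds the treewidth. On the other hand G contains the 4-clique {1, 2, 3, 4}. A clique must lie in a single bag of any decomposition, so no decomposition can have width below 3. The upper and lower bounds meet at 3, so that is the treewidth.

Treewidth 3.
One optimal decomposition is:
Bags: B1 = {1, 2, 3, 4}  B2 = {1, 2, 4, 5}
Tree: B1–B2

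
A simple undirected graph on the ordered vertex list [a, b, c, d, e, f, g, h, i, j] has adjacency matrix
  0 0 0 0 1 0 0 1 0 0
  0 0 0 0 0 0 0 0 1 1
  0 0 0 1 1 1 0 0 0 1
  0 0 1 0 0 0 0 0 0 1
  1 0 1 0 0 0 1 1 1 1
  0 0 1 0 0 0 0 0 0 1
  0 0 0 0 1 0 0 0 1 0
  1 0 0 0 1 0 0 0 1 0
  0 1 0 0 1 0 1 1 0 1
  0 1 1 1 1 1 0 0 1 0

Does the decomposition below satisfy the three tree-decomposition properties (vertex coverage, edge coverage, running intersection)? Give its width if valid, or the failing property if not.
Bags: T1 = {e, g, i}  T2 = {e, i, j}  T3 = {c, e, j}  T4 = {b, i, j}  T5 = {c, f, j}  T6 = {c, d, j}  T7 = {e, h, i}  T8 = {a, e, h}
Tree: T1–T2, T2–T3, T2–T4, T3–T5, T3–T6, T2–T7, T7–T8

Yes; width 2.

Vertex coverage: the bags together contain {a, b, c, d, e, f, g, h, i, j}, the full vertex set. Edge coverage: each edge of G has both endpoints in at least one bag. Running intersection: for every vertex, the bags containing it form a connected subtree. All three properties hold, so this is a valid tree decomposition of width max|bag| − 1 = 2, and hence tw(G) ≤ 2.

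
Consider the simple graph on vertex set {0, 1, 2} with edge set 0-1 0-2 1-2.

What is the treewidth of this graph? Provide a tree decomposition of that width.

Treewidth 2.
One such decomposition:
Bags: B1 = {0, 1, 2}
Tree: (single bag)

With just one bag of size 3, the width is 3 − 1 = 2, so tw(G) ≤ 2. For the lower bound, the 3 vertices {0, 1, 2} are pairwise adjacent, and any tree decomposition puts a clique entirely inside one bag — forcing width ≥ 2. The upper and lower bounds meet at 2, so that is the treewidth.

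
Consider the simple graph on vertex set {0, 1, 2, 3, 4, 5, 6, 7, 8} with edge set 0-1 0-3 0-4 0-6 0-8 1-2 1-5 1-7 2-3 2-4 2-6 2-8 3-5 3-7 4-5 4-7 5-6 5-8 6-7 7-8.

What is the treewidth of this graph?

A width-4 tree decomposition is:
Bags: B1 = {0, 2, 5, 7, 8}  B2 = {0, 1, 2, 5, 7}  B3 = {0, 2, 5, 6, 7}  B4 = {0, 2, 3, 5, 7}  B5 = {0, 2, 4, 5, 7}
Tree: B1–B2, B2–B3, B3–B4, B4–B5
Every bag has size at most 5, so the width is 5 − 1 = 4 and tw(G) ≤ 4. For the lower bound: the 5 vertex sets {2,8}, {0,1}, {6,7}, {5}, {3} are disjoint, each induces a connected subgraph, and every pair is joined by at least one edge of G. Contracting each set to a single vertex therefore yields K_{5} as a minor, and since treewidth is minor-monotone, tw(G) ≥ tw(K_{5}) = 4. Therefore the treewidth is 4.

4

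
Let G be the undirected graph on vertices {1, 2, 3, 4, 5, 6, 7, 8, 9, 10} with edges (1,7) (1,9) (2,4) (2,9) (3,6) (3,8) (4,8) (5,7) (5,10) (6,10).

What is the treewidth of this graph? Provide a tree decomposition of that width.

Treewidth 2.
One such decomposition:
Bags: B1 = {3, 6, 10}  B2 = {3, 5, 10}  B3 = {3, 5, 7}  B4 = {1, 3, 7}  B5 = {1, 3, 9}  B6 = {2, 3, 9}  B7 = {2, 3, 4}  B8 = {3, 4, 8}
Tree: B1–B2, B2–B3, B3–B4, B4–B5, B5–B6, B6–B7, B7–B8

Every bag has size at most 3, so the width is 3 − 1 = 2 and tw(G) ≤ 2. The edges 3–6–10–5–7–1–9–2–4–8–3 form a cycle, so G is not a tree and its treewidth is at least 2. The upper and lower bounds meet at 2, so that is the treewidth.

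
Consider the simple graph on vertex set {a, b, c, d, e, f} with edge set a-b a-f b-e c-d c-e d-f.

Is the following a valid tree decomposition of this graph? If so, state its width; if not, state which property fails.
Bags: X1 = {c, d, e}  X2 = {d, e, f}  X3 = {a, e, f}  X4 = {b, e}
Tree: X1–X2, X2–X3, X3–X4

A tree decomposition must satisfy three properties: every vertex lies in some bag; for every edge, both endpoints lie together in some bag; and for every vertex, the bags containing it form a connected subtree. Here edge (a,b) lies in no bag, so the decomposition is invalid.

No — edge (a,b) lies in no bag.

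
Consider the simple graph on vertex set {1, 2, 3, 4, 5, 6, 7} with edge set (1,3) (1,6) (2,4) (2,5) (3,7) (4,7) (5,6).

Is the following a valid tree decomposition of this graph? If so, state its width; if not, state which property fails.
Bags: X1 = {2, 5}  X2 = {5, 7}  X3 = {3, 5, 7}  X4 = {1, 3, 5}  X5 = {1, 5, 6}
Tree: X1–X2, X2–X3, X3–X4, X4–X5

No — vertex 4 appears in no bag.

A tree decomposition must satisfy three properties: every vertex lies in some bag; for every edge, both endpoints lie together in some bag; and for every vertex, the bags containing it form a connected subtree. Here vertex 4 appears in no bag, so the decomposition is invalid.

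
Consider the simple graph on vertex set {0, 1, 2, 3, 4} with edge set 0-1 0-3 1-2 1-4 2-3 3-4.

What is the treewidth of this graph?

A width-2 tree decomposition is:
Bags: B1 = {1, 2, 3}  B2 = {1, 3, 4}  B3 = {0, 1, 3}
Tree: B1–B2, B2–B3
Every bag has size at most 3, so the width is 3 − 1 = 2 and tw(G) ≤ 2. For the lower bound, G contains the cycle 3–2–1–4–3, so G is not a forest; only forests have treewidth ≤ 1, hence tw(G) ≥ 2. Therefore the treewidth is 2.

2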